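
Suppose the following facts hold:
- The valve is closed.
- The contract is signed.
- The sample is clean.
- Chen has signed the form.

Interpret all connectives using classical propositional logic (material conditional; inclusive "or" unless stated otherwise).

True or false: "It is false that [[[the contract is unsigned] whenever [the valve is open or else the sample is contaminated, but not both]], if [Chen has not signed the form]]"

Let S = "Chen has signed the form" (T), P = "the valve is open" (F), R = "the sample is contaminated" (F), Q = "the contract is signed" (T).
Parsed as ¬(¬S → ((P ⊕ R) → ¬Q))

¬S = ¬T = F
P ⊕ R = F ⊕ F = F
¬Q = ¬T = F
(P ⊕ R) → ¬Q = F → F = T
¬S → ((P ⊕ R) → ¬Q) = F → T = T
¬(¬S → ((P ⊕ R) → ¬Q)) = ¬T = F

False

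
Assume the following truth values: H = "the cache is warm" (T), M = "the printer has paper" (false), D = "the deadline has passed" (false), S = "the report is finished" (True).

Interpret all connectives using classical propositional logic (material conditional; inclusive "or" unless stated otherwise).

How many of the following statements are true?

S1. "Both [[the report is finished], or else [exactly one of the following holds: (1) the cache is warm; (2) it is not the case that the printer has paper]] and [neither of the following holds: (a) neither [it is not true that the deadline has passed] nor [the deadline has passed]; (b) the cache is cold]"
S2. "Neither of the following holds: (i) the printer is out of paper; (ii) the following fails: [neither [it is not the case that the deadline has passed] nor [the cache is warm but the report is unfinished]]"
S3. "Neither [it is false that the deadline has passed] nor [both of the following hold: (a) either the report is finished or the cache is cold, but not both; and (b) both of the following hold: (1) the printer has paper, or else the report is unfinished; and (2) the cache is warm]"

1

S1: Parsed as (S | (H xor ~M)) & ((~D nor D) nor ~H)

~M = ~F = T
H xor ~M = T xor T = F
S | (H xor ~M) = T | F = T
~D = ~F = T
~D nor D = T nor F = F
~H = ~T = F
(~D nor D) nor ~H = F nor F = T
(S | (H xor ~M)) & ((~D nor D) nor ~H) = T & T = T
Hence S1 is true.

S2: Formalization: ~M nor ~(~D nor (H & ~S))

~M = ~F = T
~D = ~F = T
~S = ~T = F
H & ~S = T & F = F
~D nor (H & ~S) = T nor F = F
~(~D nor (H & ~S)) = ~F = T
~M nor ~(~D nor (H & ~S)) = T nor T = F
Thus S2 is false.

S3: Formalization: ~D nor ((S xor ~H) & ((M | ~S) & H))

~D = ~F = T
~H = ~T = F
S xor ~H = T xor F = T
~S = ~T = F
M | ~S = F | F = F
(M | ~S) & H = F & T = F
(S xor ~H) & ((M | ~S) & H) = T & F = F
~D nor ((S xor ~H) & ((M | ~S) & H)) = T nor F = F
So S3 is false.

Count: 1.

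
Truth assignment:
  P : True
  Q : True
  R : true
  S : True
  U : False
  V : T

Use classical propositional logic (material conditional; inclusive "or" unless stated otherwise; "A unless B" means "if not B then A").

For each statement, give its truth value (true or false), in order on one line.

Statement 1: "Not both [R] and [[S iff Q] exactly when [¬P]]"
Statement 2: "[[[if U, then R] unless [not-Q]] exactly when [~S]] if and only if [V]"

Statement 1 True, Statement 2 False

Statement 1: This is R nand ((S iff Q) iff not P).

S iff Q = True iff True = True
not P = not True = False
(S iff Q) iff not P = True iff False = False
R nand ((S iff Q) iff not P) = True nand False = True
Hence Statement 1 is true.

Statement 2: Formalization: (((U -> R) or not Q) iff not S) iff V

U -> R = False -> True = True
not Q = not True = False
(U -> R) or not Q = True or False = True
not S = not True = False
((U -> R) or not Q) iff not S = True iff False = False
(((U -> R) or not Q) iff not S) iff V = False iff True = False
So Statement 2 is false.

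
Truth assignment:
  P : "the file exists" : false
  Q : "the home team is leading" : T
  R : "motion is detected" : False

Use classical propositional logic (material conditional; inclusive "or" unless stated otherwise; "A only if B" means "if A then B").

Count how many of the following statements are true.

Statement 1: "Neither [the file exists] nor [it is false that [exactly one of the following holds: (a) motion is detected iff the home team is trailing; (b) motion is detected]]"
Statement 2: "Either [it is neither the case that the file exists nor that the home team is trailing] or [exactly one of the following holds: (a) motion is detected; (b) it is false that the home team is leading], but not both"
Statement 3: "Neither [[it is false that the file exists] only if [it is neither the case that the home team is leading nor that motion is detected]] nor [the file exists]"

3

Statement 1: Parsed as P nor not ((R iff not Q) xor R)

not Q = not True = False
R iff not Q = False iff False = True
(R iff not Q) xor R = True xor False = True
not ((R iff not Q) xor R) = not True = False
P nor not ((R iff not Q) xor R) = False nor False = True
Hence Statement 1 is true.

Statement 2: Formalization: (P nor not Q) xor (R xor not Q)

not Q = not True = False
P nor not Q = False nor False = True
not Q = not True = False
R xor not Q = False xor False = False
(P nor not Q) xor (R xor not Q) = True xor False = True
Hence Statement 2 is true.

Statement 3: Parsed as (not P -> (Q nor R)) nor P

not P = not False = True
Q nor R = True nor False = False
not P -> (Q nor R) = True -> False = False
(not P -> (Q nor R)) nor P = False nor False = True
Thus Statement 3 is true.

True statements: 3.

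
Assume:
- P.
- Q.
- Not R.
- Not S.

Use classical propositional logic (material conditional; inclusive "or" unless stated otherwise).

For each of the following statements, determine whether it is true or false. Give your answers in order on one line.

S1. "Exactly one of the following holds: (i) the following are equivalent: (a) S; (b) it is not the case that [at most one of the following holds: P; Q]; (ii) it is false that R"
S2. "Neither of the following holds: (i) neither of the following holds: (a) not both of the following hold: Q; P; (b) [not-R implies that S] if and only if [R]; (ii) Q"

S1 T / S2 F

S1: This is (S ↔ ¬(P ↑ Q)) ⊕ ¬R.

P ↑ Q = T ↑ T = F
¬(P ↑ Q) = ¬F = T
S ↔ ¬(P ↑ Q) = F ↔ T = F
¬R = ¬F = T
(S ↔ ¬(P ↑ Q)) ⊕ ¬R = F ⊕ T = T
Hence S1 is true.

S2: In symbols: ((Q ↑ P) ↓ ((¬R → S) ↔ R)) ↓ Q

Q ↑ P = T ↑ T = F
¬R = ¬F = T
¬R → S = T → F = F
(¬R → S) ↔ R = F ↔ F = T
(Q ↑ P) ↓ ((¬R → S) ↔ R) = F ↓ T = F
((Q ↑ P) ↓ ((¬R → S) ↔ R)) ↓ Q = F ↓ T = F
Thus S2 is false.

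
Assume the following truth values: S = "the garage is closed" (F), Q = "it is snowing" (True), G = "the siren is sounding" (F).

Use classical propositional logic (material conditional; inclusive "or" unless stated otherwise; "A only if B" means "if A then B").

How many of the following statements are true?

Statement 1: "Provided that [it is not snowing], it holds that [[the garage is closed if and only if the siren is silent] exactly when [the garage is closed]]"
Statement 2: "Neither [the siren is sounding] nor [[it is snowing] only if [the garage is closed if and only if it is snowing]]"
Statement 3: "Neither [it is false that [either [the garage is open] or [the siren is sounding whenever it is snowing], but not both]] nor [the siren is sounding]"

Statement 1: Formalization: not Q -> ((S iff not G) iff S)

not Q = not True = False
not G = not False = True
S iff not G = False iff True = False
(S iff not G) iff S = False iff False = True
not Q -> ((S iff not G) iff S) = False -> True = True
Thus Statement 1 is true.

Statement 2: This is G nor (Q -> (S iff Q)).

S iff Q = False iff True = False
Q -> (S iff Q) = True -> False = False
G nor (Q -> (S iff Q)) = False nor False = True
So Statement 2 is true.

Statement 3: This is not (not S xor (Q -> G)) nor G.

not S = not False = True
Q -> G = True -> False = False
not S xor (Q -> G) = True xor False = True
not (not S xor (Q -> G)) = not True = False
not (not S xor (Q -> G)) nor G = False nor False = True
So Statement 3 is true.

Count: 3.

3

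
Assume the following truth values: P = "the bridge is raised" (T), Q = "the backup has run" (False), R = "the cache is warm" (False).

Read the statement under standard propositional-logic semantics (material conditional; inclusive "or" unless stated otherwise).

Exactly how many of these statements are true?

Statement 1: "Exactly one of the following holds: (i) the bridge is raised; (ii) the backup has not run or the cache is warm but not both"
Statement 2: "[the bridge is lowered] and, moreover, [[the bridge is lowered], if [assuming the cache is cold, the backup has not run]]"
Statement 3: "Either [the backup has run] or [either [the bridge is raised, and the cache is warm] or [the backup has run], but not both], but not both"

0

Statement 1: Parsed as P ⊕ (¬Q ⊕ R)

¬Q = ¬F = T
¬Q ⊕ R = T ⊕ F = T
P ⊕ (¬Q ⊕ R) = T ⊕ T = F
Thus Statement 1 is false.

Statement 2: Formalization: ¬P ∧ ((¬R → ¬Q) → ¬P)

¬P = ¬T = F
¬R = ¬F = T
¬Q = ¬F = T
¬R → ¬Q = T → T = T
¬P = ¬T = F
(¬R → ¬Q) → ¬P = T → F = F
¬P ∧ ((¬R → ¬Q) → ¬P) = F ∧ F = F
So Statement 2 is false.

Statement 3: In symbols: Q ⊕ ((P ∧ R) ⊕ Q)

P ∧ R = T ∧ F = F
(P ∧ R) ⊕ Q = F ⊕ F = F
Q ⊕ ((P ∧ R) ⊕ Q) = F ⊕ F = F
Hence Statement 3 is false.

Count: 0.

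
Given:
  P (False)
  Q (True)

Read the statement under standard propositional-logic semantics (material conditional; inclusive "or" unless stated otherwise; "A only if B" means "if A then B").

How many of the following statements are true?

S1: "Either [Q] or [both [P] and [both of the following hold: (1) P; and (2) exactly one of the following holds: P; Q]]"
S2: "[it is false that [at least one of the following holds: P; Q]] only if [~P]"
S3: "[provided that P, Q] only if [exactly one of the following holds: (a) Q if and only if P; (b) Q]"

3

S1: This is Q ∨ (P ∧ (P ∧ (P ⊕ Q))).

P ⊕ Q = F ⊕ T = T
P ∧ (P ⊕ Q) = F ∧ T = F
P ∧ (P ∧ (P ⊕ Q)) = F ∧ F = F
Q ∨ (P ∧ (P ∧ (P ⊕ Q))) = T ∨ F = T
Hence S1 is true.

S2: This is ¬(P ∨ Q) → ¬P.

P ∨ Q = F ∨ T = T
¬(P ∨ Q) = ¬T = F
¬P = ¬F = T
¬(P ∨ Q) → ¬P = F → T = T
So S2 is true.

S3: Parsed as (P → Q) → ((Q ↔ P) ⊕ Q)

P → Q = F → T = T
Q ↔ P = T ↔ F = F
(Q ↔ P) ⊕ Q = F ⊕ T = T
(P → Q) → ((Q ↔ P) ⊕ Q) = T → T = T
So S3 is true.

True statements: 3.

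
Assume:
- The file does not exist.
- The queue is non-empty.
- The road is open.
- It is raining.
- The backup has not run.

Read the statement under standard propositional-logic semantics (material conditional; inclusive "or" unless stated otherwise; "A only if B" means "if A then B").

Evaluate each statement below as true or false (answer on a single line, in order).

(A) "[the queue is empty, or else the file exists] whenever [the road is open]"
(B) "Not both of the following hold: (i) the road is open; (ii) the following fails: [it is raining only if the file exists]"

(A) F; (B) F

Let R = "the road is closed" (F), Q = "the queue is empty" (F), P = "the file exists" (F), S = "it is raining" (T).

(A): Parsed as ~R -> (Q | P)

~R = ~F = T
Q | P = F | F = F
~R -> (Q | P) = T -> F = F
So (A) is false.

(B): Parsed as ~R nand ~(S -> P)

~R = ~F = T
S -> P = T -> F = F
~(S -> P) = ~F = T
~R nand ~(S -> P) = T nand T = F
So (B) is false.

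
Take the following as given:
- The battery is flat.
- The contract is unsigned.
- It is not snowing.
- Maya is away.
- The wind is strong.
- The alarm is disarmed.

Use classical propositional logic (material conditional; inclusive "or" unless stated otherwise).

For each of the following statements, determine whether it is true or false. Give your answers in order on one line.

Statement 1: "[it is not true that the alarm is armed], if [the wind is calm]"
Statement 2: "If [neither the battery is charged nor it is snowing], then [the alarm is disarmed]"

Statement 1 true; Statement 2 true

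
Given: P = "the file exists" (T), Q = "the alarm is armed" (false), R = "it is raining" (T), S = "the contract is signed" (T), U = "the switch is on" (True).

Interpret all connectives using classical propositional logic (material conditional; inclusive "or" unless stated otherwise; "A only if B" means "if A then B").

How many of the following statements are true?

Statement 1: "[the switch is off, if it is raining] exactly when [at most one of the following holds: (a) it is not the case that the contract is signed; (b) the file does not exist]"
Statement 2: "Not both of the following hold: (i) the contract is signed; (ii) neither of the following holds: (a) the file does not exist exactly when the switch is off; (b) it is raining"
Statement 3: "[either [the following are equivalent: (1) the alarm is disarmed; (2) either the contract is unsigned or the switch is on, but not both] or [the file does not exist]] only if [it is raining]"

2

Statement 1: In symbols: (R -> ~U) <-> (~S nand ~P)

~U = ~T = F
R -> ~U = T -> F = F
~S = ~T = F
~P = ~T = F
~S nand ~P = F nand F = T
(R -> ~U) <-> (~S nand ~P) = F <-> T = F
Thus Statement 1 is false.

Statement 2: Formalization: S nand ((~P <-> ~U) nor R)

~P = ~T = F
~U = ~T = F
~P <-> ~U = F <-> F = T
(~P <-> ~U) nor R = T nor T = F
S nand ((~P <-> ~U) nor R) = T nand F = T
Thus Statement 2 is true.

Statement 3: Formalization: ((~Q <-> (~S xor U)) | ~P) -> R

~Q = ~F = T
~S = ~T = F
~S xor U = F xor T = T
~Q <-> (~S xor U) = T <-> T = T
~P = ~T = F
(~Q <-> (~S xor U)) | ~P = T | F = T
((~Q <-> (~S xor U)) | ~P) -> R = T -> T = T
So Statement 3 is true.

Count: 2.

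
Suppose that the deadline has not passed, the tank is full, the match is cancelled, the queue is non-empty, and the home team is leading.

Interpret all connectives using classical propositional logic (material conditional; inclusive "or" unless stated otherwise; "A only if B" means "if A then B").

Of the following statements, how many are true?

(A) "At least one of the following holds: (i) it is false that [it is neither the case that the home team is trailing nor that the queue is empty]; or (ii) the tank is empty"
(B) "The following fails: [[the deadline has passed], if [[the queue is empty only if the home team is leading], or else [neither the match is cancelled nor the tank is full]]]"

1

Let U = "the home team is leading" (T), S = "the queue is empty" (F), Q = "the tank is full" (T), R = "the match is cancelled" (T), P = "the deadline has passed" (F).

(A): This is ¬(¬U ↓ S) ∨ ¬Q.

¬U = ¬T = F
¬U ↓ S = F ↓ F = T
¬(¬U ↓ S) = ¬T = F
¬Q = ¬T = F
¬(¬U ↓ S) ∨ ¬Q = F ∨ F = F
So (A) is false.

(B): This is ¬(((S → U) ∨ (R ↓ Q)) → P).

S → U = F → T = T
R ↓ Q = T ↓ T = F
(S → U) ∨ (R ↓ Q) = T ∨ F = T
((S → U) ∨ (R ↓ Q)) → P = T → F = F
¬(((S → U) ∨ (R ↓ Q)) → P) = ¬F = T
So (B) is true.

1 of the 2 statements is true ((B)).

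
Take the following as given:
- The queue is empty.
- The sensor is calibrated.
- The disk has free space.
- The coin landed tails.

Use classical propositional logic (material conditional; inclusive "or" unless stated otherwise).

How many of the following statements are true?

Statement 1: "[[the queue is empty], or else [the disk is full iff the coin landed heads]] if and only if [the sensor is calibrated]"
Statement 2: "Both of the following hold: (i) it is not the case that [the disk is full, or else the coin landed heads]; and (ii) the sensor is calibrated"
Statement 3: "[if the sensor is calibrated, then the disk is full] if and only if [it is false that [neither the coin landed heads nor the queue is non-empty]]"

Let Q = "the queue is empty" (T), D = "the disk is full" (F), R = "the coin landed heads" (F), N = "the sensor is calibrated" (T).

Statement 1: This is (Q | (D <-> R)) <-> N.

D <-> R = F <-> F = T
Q | (D <-> R) = T | T = T
(Q | (D <-> R)) <-> N = T <-> T = T
So Statement 1 is true.

Statement 2: Parsed as ~(D | R) & N

D | R = F | F = F
~(D | R) = ~F = T
~(D | R) & N = T & T = T
Thus Statement 2 is true.

Statement 3: This is (N -> D) <-> ~(R nor ~Q).

N -> D = T -> F = F
~Q = ~T = F
R nor ~Q = F nor F = T
~(R nor ~Q) = ~T = F
(N -> D) <-> ~(R nor ~Q) = F <-> F = T
Thus Statement 3 is true.

3 of the 3 statements are true.

3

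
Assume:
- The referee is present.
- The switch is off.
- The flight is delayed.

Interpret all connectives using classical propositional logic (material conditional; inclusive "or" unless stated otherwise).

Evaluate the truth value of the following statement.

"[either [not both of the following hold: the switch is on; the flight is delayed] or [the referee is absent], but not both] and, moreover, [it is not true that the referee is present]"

false

Let Q = "the switch is on" (False), R = "the flight is delayed" (True), P = "the referee is present" (True).
Parsed as ((Q nand R) xor not P) and not P

Q nand R = False nand True = True
not P = not True = False
(Q nand R) xor not P = True xor False = True
not P = not True = False
((Q nand R) xor not P) and not P = True and False = False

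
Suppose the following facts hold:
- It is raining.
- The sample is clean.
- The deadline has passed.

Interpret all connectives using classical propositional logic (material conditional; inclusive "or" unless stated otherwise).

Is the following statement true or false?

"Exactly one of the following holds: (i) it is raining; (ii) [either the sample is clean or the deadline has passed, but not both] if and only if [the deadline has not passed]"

False.

Let V = "it is raining" (T), D = "the sample is contaminated" (F), U = "the deadline has passed" (T).
In symbols: V ⊕ ((¬D ⊕ U) ↔ ¬U)

¬D = ¬F = T
¬D ⊕ U = T ⊕ T = F
¬U = ¬T = F
(¬D ⊕ U) ↔ ¬U = F ↔ F = T
V ⊕ ((¬D ⊕ U) ↔ ¬U) = T ⊕ T = F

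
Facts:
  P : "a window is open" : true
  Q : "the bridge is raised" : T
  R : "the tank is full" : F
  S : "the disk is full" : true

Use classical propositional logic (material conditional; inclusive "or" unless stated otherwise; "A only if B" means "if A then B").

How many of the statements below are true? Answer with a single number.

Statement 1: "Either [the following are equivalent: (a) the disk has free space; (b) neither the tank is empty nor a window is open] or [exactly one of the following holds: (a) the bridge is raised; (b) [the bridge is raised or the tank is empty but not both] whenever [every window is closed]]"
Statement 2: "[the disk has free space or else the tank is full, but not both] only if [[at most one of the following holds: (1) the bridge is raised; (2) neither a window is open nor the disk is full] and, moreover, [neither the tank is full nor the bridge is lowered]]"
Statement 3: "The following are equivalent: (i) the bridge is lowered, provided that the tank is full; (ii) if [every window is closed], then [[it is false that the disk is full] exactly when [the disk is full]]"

Statement 1: Parsed as (not S iff (not R nor P)) or (Q xor (not P -> (Q xor not R)))

not S = not True = False
not R = not False = True
not R nor P = True nor True = False
not S iff (not R nor P) = False iff False = True
not P = not True = False
not R = not False = True
Q xor not R = True xor True = False
not P -> (Q xor not R) = False -> False = True
Q xor (not P -> (Q xor not R)) = True xor True = False
(not S iff (not R nor P)) or (Q xor (not P -> (Q xor not R))) = True or False = True
Thus Statement 1 is true.

Statement 2: This is (not S xor R) -> ((Q nand (P nor S)) and (R nor not Q)).

not S = not True = False
not S xor R = False xor False = False
P nor S = True nor True = False
Q nand (P nor S) = True nand False = True
not Q = not True = False
R nor not Q = False nor False = True
(Q nand (P nor S)) and (R nor not Q) = True and True = True
(not S xor R) -> ((Q nand (P nor S)) and (R nor not Q)) = False -> True = True
So Statement 2 is true.

Statement 3: Parsed as (R -> not Q) iff (not P -> (not S iff S))

not Q = not True = False
R -> not Q = False -> False = True
not P = not True = False
not S = not True = False
not S iff S = False iff True = False
not P -> (not S iff S) = False -> False = True
(R -> not Q) iff (not P -> (not S iff S)) = True iff True = True
So Statement 3 is true.

3 of the 3 statements are true (Statement 1, Statement 2, Statement 3).

3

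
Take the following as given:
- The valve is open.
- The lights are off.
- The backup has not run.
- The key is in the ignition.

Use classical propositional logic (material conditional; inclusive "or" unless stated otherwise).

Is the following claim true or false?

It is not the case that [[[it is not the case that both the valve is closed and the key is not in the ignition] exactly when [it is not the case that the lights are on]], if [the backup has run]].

Let R = "the backup has run" (False), P = "the valve is open" (True), S = "the key is in the ignition" (True), Q = "the lights are on" (False).
In symbols: not (R -> ((not P nand not S) iff not Q))

not P = not True = False
not S = not True = False
not P nand not S = False nand False = True
not Q = not False = True
(not P nand not S) iff not Q = True iff True = True
R -> ((not P nand not S) iff not Q) = False -> True = True
not (R -> ((not P nand not S) iff not Q)) = not True = False

False.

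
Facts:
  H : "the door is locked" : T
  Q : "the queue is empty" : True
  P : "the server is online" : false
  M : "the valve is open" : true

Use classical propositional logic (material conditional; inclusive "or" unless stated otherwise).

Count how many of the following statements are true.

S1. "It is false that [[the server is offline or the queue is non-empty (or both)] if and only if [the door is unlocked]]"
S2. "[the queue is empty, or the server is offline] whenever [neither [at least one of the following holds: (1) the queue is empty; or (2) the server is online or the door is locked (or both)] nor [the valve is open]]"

2

S1: Parsed as not ((not P or not Q) iff not H)

not P = not False = True
not Q = not True = False
not P or not Q = True or False = True
not H = not True = False
(not P or not Q) iff not H = True iff False = False
not ((not P or not Q) iff not H) = not False = True
Thus S1 is true.

S2: Formalization: ((Q or (P or H)) nor M) -> (Q or not P)

P or H = False or True = True
Q or (P or H) = True or True = True
(Q or (P or H)) nor M = True nor True = False
not P = not False = True
Q or not P = True or True = True
((Q or (P or H)) nor M) -> (Q or not P) = False -> True = True
Hence S2 is true.

2 of the 2 statements are true (S1, S2).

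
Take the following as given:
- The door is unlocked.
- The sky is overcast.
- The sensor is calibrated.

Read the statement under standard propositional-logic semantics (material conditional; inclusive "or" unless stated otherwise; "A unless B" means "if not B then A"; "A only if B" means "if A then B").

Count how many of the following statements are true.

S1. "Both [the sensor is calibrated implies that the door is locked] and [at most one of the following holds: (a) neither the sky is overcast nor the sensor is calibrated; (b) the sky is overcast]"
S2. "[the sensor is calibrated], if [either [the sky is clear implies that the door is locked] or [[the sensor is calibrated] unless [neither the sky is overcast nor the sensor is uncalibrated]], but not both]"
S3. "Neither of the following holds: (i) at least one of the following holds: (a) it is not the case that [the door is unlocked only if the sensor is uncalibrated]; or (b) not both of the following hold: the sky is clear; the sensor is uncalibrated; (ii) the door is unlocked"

1

Let R = "the sensor is calibrated" (T), P = "the door is locked" (F), Q = "the sky is overcast" (T).

S1: Parsed as (R → P) ∧ ((Q ↓ R) ↑ Q)

R → P = T → F = F
Q ↓ R = T ↓ T = F
(Q ↓ R) ↑ Q = F ↑ T = T
(R → P) ∧ ((Q ↓ R) ↑ Q) = F ∧ T = F
Hence S1 is false.

S2: Formalization: ((¬Q → P) ⊕ (R ∨ (Q ↓ ¬R))) → R

¬Q = ¬T = F
¬Q → P = F → F = T
¬R = ¬T = F
Q ↓ ¬R = T ↓ F = F
R ∨ (Q ↓ ¬R) = T ∨ F = T
(¬Q → P) ⊕ (R ∨ (Q ↓ ¬R)) = T ⊕ T = F
((¬Q → P) ⊕ (R ∨ (Q ↓ ¬R))) → R = F → T = T
Thus S2 is true.

S3: Parsed as (¬(¬P → ¬R) ∨ (¬Q ↑ ¬R)) ↓ ¬P

¬P = ¬F = T
¬R = ¬T = F
¬P → ¬R = T → F = F
¬(¬P → ¬R) = ¬F = T
¬Q = ¬T = F
¬R = ¬T = F
¬Q ↑ ¬R = F ↑ F = T
¬(¬P → ¬R) ∨ (¬Q ↑ ¬R) = T ∨ T = T
¬P = ¬F = T
(¬(¬P → ¬R) ∨ (¬Q ↑ ¬R)) ↓ ¬P = T ↓ T = F
So S3 is false.

1 of the 3 statements is true (S2).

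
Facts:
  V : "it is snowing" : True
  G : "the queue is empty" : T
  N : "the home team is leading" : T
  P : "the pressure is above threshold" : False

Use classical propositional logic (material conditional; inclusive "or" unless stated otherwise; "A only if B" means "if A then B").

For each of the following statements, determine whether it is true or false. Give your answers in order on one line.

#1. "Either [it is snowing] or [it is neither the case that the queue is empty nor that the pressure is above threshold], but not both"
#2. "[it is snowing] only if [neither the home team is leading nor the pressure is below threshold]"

#1: Formalization: V ⊕ (G ↓ P)

G ↓ P = T ↓ F = F
V ⊕ (G ↓ P) = T ⊕ F = T
Thus #1 is true.

#2: In symbols: V → (N ↓ ¬P)

¬P = ¬F = T
N ↓ ¬P = T ↓ T = F
V → (N ↓ ¬P) = T → F = F
Hence #2 is false.

#1 T; #2 F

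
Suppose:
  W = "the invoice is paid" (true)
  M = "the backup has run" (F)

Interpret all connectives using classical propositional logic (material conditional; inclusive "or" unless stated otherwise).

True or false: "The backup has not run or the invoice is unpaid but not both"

In symbols: ¬M ⊕ ¬W

¬M = ¬F = T
¬W = ¬T = F
¬M ⊕ ¬W = T ⊕ F = T

The statement is true.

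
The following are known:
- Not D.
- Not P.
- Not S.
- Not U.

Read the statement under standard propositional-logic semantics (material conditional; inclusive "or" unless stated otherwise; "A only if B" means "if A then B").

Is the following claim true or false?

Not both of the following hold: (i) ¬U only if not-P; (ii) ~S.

This is (not U -> not P) nand not S.

not U = not False = True
not P = not False = True
not U -> not P = True -> True = True
not S = not False = True
(not U -> not P) nand not S = True nand True = False

False.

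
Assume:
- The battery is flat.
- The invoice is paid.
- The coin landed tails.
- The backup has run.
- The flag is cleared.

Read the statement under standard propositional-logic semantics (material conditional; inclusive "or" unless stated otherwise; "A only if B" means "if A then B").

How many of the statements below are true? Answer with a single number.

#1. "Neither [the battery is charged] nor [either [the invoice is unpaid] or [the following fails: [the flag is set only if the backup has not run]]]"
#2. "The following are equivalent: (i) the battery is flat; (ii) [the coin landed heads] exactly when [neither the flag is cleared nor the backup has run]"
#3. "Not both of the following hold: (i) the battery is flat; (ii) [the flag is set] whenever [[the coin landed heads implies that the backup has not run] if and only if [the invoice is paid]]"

3

Let W = "the battery is charged" (False), H = "the invoice is paid" (True), K = "the flag is set" (False), M = "the backup has run" (True), P = "the coin landed heads" (False).

#1: This is W nor (not H or not (K -> not M)).

not H = not True = False
not M = not True = False
K -> not M = False -> False = True
not (K -> not M) = not True = False
not H or not (K -> not M) = False or False = False
W nor (not H or not (K -> not M)) = False nor False = True
Hence #1 is true.

#2: Parsed as not W iff (P iff (not K nor M))

not W = not False = True
not K = not False = True
not K nor M = True nor True = False
P iff (not K nor M) = False iff False = True
not W iff (P iff (not K nor M)) = True iff True = True
Hence #2 is true.

#3: This is not W nand (((P -> not M) iff H) -> K).

not W = not False = True
not M = not True = False
P -> not M = False -> False = True
(P -> not M) iff H = True iff True = True
((P -> not M) iff H) -> K = True -> False = False
not W nand (((P -> not M) iff H) -> K) = True nand False = True
Thus #3 is true.

3 of the 3 statements are true (#1, #2, #3).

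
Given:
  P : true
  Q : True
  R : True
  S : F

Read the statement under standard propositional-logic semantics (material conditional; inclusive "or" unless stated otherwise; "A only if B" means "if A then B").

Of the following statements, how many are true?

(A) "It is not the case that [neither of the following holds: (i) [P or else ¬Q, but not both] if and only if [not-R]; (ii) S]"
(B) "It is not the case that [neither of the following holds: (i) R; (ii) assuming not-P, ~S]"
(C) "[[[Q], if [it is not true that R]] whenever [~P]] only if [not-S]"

(A): Formalization: ~(((P xor ~Q) <-> ~R) nor S)

~Q = ~T = F
P xor ~Q = T xor F = T
~R = ~T = F
(P xor ~Q) <-> ~R = T <-> F = F
((P xor ~Q) <-> ~R) nor S = F nor F = T
~(((P xor ~Q) <-> ~R) nor S) = ~T = F
Hence (A) is false.

(B): In symbols: ~(R nor (~P -> ~S))

~P = ~T = F
~S = ~F = T
~P -> ~S = F -> T = T
R nor (~P -> ~S) = T nor T = F
~(R nor (~P -> ~S)) = ~F = T
Thus (B) is true.

(C): Parsed as (~P -> (~R -> Q)) -> ~S

~P = ~T = F
~R = ~T = F
~R -> Q = F -> T = T
~P -> (~R -> Q) = F -> T = T
~S = ~F = T
(~P -> (~R -> Q)) -> ~S = T -> T = T
Hence (C) is true.

Count: 2.

2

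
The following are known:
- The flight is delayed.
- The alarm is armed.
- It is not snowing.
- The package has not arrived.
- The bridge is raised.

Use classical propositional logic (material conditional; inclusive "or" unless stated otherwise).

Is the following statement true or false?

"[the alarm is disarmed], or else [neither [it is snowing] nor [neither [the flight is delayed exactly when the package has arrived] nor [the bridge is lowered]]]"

false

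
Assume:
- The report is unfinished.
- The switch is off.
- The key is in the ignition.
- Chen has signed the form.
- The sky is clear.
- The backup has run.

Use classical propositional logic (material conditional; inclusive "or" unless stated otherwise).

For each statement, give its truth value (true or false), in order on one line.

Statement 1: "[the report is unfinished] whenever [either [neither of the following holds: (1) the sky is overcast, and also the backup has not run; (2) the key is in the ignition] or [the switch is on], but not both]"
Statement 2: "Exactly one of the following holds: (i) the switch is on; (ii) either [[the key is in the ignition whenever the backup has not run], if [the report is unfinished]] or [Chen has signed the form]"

Let G = "the sky is overcast" (F), M = "the backup has run" (T), D = "the key is in the ignition" (T), Q = "the switch is on" (F), V = "the report is finished" (F), U = "Chen has signed the form" (T).

Statement 1: Parsed as (((G & ~M) nor D) xor Q) -> ~V

~M = ~T = F
G & ~M = F & F = F
(G & ~M) nor D = F nor T = F
((G & ~M) nor D) xor Q = F xor F = F
~V = ~F = T
(((G & ~M) nor D) xor Q) -> ~V = F -> T = T
Hence Statement 1 is true.

Statement 2: This is Q xor ((~V -> (~M -> D)) | U).

~V = ~F = T
~M = ~T = F
~M -> D = F -> T = T
~V -> (~M -> D) = T -> T = T
(~V -> (~M -> D)) | U = T | T = T
Q xor ((~V -> (~M -> D)) | U) = F xor T = T
Hence Statement 2 is true.

Statement 1 true, Statement 2 true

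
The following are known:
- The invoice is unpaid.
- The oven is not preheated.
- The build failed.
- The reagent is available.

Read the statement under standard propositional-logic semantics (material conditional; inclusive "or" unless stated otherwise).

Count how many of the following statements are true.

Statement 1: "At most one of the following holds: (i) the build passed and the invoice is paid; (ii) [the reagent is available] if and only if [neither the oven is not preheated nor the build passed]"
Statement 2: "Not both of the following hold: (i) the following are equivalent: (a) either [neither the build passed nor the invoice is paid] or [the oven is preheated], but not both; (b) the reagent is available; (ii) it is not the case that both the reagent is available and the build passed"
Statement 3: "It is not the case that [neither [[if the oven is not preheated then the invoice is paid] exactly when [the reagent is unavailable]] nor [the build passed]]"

Let S = "the build passed" (F), U = "the invoice is paid" (F), Q = "the reagent is available" (T), L = "the oven is preheated" (F).

Statement 1: This is (S ∧ U) ↑ (Q ↔ (¬L ↓ S)).

S ∧ U = F ∧ F = F
¬L = ¬F = T
¬L ↓ S = T ↓ F = F
Q ↔ (¬L ↓ S) = T ↔ F = F
(S ∧ U) ↑ (Q ↔ (¬L ↓ S)) = F ↑ F = T
Thus Statement 1 is true.

Statement 2: Formalization: (((S ↓ U) ⊕ L) ↔ Q) ↑ (Q ↑ S)

S ↓ U = F ↓ F = T
(S ↓ U) ⊕ L = T ⊕ F = T
((S ↓ U) ⊕ L) ↔ Q = T ↔ T = T
Q ↑ S = T ↑ F = T
(((S ↓ U) ⊕ L) ↔ Q) ↑ (Q ↑ S) = T ↑ T = F
Thus Statement 2 is false.

Statement 3: Formalization: ¬(((¬L → U) ↔ ¬Q) ↓ S)

¬L = ¬F = T
¬L → U = T → F = F
¬Q = ¬T = F
(¬L → U) ↔ ¬Q = F ↔ F = T
((¬L → U) ↔ ¬Q) ↓ S = T ↓ F = F
¬(((¬L → U) ↔ ¬Q) ↓ S) = ¬F = T
Thus Statement 3 is true.

2 of the 3 statements are true.

2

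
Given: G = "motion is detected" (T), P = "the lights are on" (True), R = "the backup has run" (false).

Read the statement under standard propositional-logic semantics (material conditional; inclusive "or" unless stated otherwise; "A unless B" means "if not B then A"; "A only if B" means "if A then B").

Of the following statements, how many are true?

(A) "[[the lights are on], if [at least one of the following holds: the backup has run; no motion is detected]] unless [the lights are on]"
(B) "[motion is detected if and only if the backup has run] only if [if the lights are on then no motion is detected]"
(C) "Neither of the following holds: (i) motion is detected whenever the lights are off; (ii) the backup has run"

2

(A): In symbols: ((R | ~G) -> P) | P

~G = ~T = F
R | ~G = F | F = F
(R | ~G) -> P = F -> T = T
((R | ~G) -> P) | P = T | T = T
Thus (A) is true.

(B): This is (G <-> R) -> (P -> ~G).

G <-> R = T <-> F = F
~G = ~T = F
P -> ~G = T -> F = F
(G <-> R) -> (P -> ~G) = F -> F = T
Hence (B) is true.

(C): This is (~P -> G) nor R.

~P = ~T = F
~P -> G = F -> T = T
(~P -> G) nor R = T nor F = F
Thus (C) is false.

Count: 2.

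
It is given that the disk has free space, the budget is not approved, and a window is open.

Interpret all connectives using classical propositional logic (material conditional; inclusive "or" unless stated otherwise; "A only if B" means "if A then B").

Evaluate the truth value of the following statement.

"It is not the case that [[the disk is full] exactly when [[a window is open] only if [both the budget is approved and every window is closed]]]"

Let P = "the disk is full" (F), R = "a window is open" (T), Q = "the budget is approved" (F).
Parsed as ~(P <-> (R -> (Q & ~R)))

~R = ~T = F
Q & ~R = F & F = F
R -> (Q & ~R) = T -> F = F
P <-> (R -> (Q & ~R)) = F <-> F = T
~(P <-> (R -> (Q & ~R))) = ~T = F

false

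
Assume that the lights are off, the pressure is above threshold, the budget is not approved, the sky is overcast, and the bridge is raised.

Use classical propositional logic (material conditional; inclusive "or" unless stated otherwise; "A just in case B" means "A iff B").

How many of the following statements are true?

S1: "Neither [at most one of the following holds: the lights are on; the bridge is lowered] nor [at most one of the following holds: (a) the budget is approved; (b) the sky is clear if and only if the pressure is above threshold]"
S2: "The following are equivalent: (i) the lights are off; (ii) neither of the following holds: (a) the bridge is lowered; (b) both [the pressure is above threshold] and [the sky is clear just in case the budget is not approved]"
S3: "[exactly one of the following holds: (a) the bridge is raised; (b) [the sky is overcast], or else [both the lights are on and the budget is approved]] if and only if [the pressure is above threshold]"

1

Let U = "the lights are on" (False), R = "the bridge is raised" (True), V = "the budget is approved" (False), M = "the sky is overcast" (True), S = "the pressure is above threshold" (True).

S1: Parsed as (U nand not R) nor (V nand (not M iff S))

not R = not True = False
U nand not R = False nand False = True
not M = not True = False
not M iff S = False iff True = False
V nand (not M iff S) = False nand False = True
(U nand not R) nor (V nand (not M iff S)) = True nor True = False
So S1 is false.

S2: Formalization: not U iff (not R nor (S and (not M iff not V)))

not U = not False = True
not R = not True = False
not M = not True = False
not V = not False = True
not M iff not V = False iff True = False
S and (not M iff not V) = True and False = False
not R nor (S and (not M iff not V)) = False nor False = True
not U iff (not R nor (S and (not M iff not V))) = True iff True = True
Thus S2 is true.

S3: This is (R xor (M or (U and V))) iff S.

U and V = False and False = False
M or (U and V) = True or False = True
R xor (M or (U and V)) = True xor True = False
(R xor (M or (U and V))) iff S = False iff True = False
Hence S3 is false.

1 of the 3 statements is true.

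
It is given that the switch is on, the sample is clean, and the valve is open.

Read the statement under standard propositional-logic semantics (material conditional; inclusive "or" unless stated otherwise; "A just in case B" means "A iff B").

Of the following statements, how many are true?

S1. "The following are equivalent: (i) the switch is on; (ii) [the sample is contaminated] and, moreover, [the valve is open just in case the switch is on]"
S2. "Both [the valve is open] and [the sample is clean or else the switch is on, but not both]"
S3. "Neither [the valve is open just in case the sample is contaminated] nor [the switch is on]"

0

Let P = "the switch is on" (True), Q = "the sample is contaminated" (False), R = "the valve is open" (True).

S1: Parsed as P iff (Q and (R iff P))

R iff P = True iff True = True
Q and (R iff P) = False and True = False
P iff (Q and (R iff P)) = True iff False = False
So S1 is false.

S2: In symbols: R and (not Q xor P)

not Q = not False = True
not Q xor P = True xor True = False
R and (not Q xor P) = True and False = False
Thus S2 is false.

S3: Formalization: (R iff Q) nor P

R iff Q = True iff False = False
(R iff Q) nor P = False nor True = False
Hence S3 is false.

Count: 0.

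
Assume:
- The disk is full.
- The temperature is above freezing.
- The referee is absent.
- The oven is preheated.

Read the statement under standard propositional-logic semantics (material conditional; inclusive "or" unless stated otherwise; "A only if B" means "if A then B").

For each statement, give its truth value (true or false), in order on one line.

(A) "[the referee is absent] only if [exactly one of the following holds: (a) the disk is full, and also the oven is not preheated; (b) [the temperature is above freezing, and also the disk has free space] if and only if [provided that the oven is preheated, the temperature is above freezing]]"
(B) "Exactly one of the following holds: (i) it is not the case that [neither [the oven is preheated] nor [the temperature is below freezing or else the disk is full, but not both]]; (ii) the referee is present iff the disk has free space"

(A) F / (B) F

Let R = "the referee is present" (F), P = "the disk is full" (T), S = "the oven is preheated" (T), Q = "the temperature is below freezing" (F).

(A): Formalization: ¬R → ((P ∧ ¬S) ⊕ ((¬Q ∧ ¬P) ↔ (S → ¬Q)))

¬R = ¬F = T
¬S = ¬T = F
P ∧ ¬S = T ∧ F = F
¬Q = ¬F = T
¬P = ¬T = F
¬Q ∧ ¬P = T ∧ F = F
¬Q = ¬F = T
S → ¬Q = T → T = T
(¬Q ∧ ¬P) ↔ (S → ¬Q) = F ↔ T = F
(P ∧ ¬S) ⊕ ((¬Q ∧ ¬P) ↔ (S → ¬Q)) = F ⊕ F = F
¬R → ((P ∧ ¬S) ⊕ ((¬Q ∧ ¬P) ↔ (S → ¬Q))) = T → F = F
Hence (A) is false.

(B): In symbols: ¬(S ↓ (Q ⊕ P)) ⊕ (R ↔ ¬P)

Q ⊕ P = F ⊕ T = T
S ↓ (Q ⊕ P) = T ↓ T = F
¬(S ↓ (Q ⊕ P)) = ¬F = T
¬P = ¬T = F
R ↔ ¬P = F ↔ F = T
¬(S ↓ (Q ⊕ P)) ⊕ (R ↔ ¬P) = T ⊕ T = F
Thus (B) is false.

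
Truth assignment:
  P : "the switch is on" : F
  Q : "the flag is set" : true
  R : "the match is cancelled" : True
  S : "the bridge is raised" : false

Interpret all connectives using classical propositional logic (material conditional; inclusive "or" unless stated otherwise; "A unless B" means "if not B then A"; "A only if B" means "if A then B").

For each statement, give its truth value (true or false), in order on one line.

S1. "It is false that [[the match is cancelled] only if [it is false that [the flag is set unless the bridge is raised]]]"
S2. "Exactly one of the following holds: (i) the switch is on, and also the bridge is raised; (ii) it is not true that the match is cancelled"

S1 T, S2 F

S1: This is not (R -> not (Q or S)).

Q or S = True or False = True
not (Q or S) = not True = False
R -> not (Q or S) = True -> False = False
not (R -> not (Q or S)) = not False = True
So S1 is true.

S2: In symbols: (P and S) xor not R

P and S = False and False = False
not R = not True = False
(P and S) xor not R = False xor False = False
Hence S2 is false.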